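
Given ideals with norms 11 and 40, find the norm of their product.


N(IJ) = N(I) * N(J)
= 11 * 40
= 440

440


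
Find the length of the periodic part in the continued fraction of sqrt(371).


Run the CF algorithm for sqrt(371).
a_0 = floor(sqrt(371)) = 19; set m_0=0, q_0=1.
Recurrence: m' = q*a - m,  q' = (d - m'^2)/q,  a' = floor((a_0 + m')/q').
  step 1: m=19, q=10, a=3
  step 2: m=11, q=25, a=1
  step 3: m=14, q=7, a=4
  step 4: m=14, q=25, a=1
  step 5: m=11, q=10, a=3
  step 6: m=19, q=1, a=38
a_6 = 2*a_0 = 38, so the period closes here.
sqrt(371) = [19; 3, 1, 4, 1, 3, 38]
Period length = 6

6


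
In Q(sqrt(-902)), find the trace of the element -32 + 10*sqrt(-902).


Tr(a + b*sqrt(d)) = (a + b*sqrt(d)) + (a - b*sqrt(d)) = 2a
= 2 * (-32)
= -64

-64


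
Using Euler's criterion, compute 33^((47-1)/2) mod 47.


p = 47 is prime and the exponent is (p-1)/2 = 23, so by Euler's criterion 33^23 = (33/47) = +1 or -1 mod 47.
Compute by square-and-multiply:
  23 = 16 + 4 + 2 + 1 (binary 10111)
  Repeated squaring mod 47: 33^1 = 33, 33^2 = 8, 33^4 = 17, 33^8 = 7, 33^16 = 2
  33^23 = 33^16 * 33^4 * 33^2 * 33^1 = 2 * 17 * 8 * 33 mod 47
    2 * 17 = 34 = 34 mod 47
    34 * 8 = 272 = 37 mod 47
    37 * 33 = 1221 = 46 mod 47
  33^23 = 46 mod 47
Result 46 = p - 1 = -1 mod 47: 33 is a quadratic non-residue mod 47. As a residue in [0, p-1] the value is 46.
33^23 mod 47 = 46

46


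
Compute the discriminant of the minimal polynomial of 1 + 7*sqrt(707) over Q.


The element 1 + 7*sqrt(707) has minimal polynomial:
x^2 - 2*x - 34642
Discriminant = (-2)^2 - 4*(-34642)
= 4 + 138568
= 138572

138572


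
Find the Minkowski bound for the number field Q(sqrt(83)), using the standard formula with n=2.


d = 83, d mod 4 = 3, so disc(K) = 4d = 332; |disc(K)| = 332
Real quadratic field, so n = 2, s = r2 = 0, r1 = 2
M = (n!/n^n) * (4/pi)^s * sqrt(|disc(K)|) = (2!/2^2) * (4/pi)^0 * sqrt(332)
= 0.5 * 1.000000 * 18.220867
= 9.1104

9.1104


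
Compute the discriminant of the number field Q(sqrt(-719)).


For K = Q(sqrt(d)) with d squarefree: disc(K) = d if d = 1 mod 4, and disc(K) = 4d if d = 2 or 3 mod 4.
Here d = -719, and d mod 4 = 1.
d = 1 mod 4 (O_K = Z[(1+sqrt(d))/2]), so disc(K) = d = -719

-719


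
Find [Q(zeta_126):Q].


The degree equals Euler's totient phi(126).
126 = 2 * 3^2 * 7
phi(126) = 36

36


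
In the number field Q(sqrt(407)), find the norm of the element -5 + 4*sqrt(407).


N(a + b*sqrt(d)) = a^2 - d*b^2
= (-5)^2 - (407)*(4)^2
= 25 - 6512
= -6487

-6487


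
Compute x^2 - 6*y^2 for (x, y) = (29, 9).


x^2 - d*y^2
= 29^2 - 6*9^2
= 841 - 486
= 355

355


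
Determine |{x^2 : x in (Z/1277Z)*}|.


For prime p, the number of non-zero quadratic residues is (p-1)/2.
= (1277-1)/2
= 638

638


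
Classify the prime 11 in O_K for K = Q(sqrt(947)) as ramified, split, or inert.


K = Q(sqrt(947)). Since d mod 4 = 3, disc(K) = 3788.
Check p | disc: 3788 mod 11 = 4.
p does not divide disc. Compute Legendre symbol (d/p):
1^((11-1)/2) mod 11 = 1
(d/p) = 1, so p splits: (p) = P*P' with e=1, f=1, g=2.
Therefore p is split.

split


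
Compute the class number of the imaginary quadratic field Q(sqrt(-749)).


K = Q(sqrt(-749)). d mod 4 = 3, so D = disc(K) = 4d = -2996
h(K) equals the number of primitive reduced positive-definite forms (a, b, c) = a*x^2 + b*x*y + c*y^2 with b^2 - 4ac = D,
where reduced means |b| <= a <= c, with b >= 0 whenever |b| = a or a = c, and primitive means gcd(a, b, c) = 1.
Reduced forces 3a^2 <= |D| = 2996, so 1 <= a <= 31; b must have the parity of D, and c = (b^2 - D)/(4a) must be an integer >= a.
Enumerate a = 1..31, b in [-a, a]:
  a=1: (1, 0, 749)  [1]
  a=2: (2, 2, 375)  [1]
  a=3: (3, -2, 250), (3, 2, 250)  [2]
  a=4: none
  a=5: (5, -2, 150), (5, 2, 150)  [2]
  a=6: (6, -2, 125), (6, 2, 125)  [2]
  a=7: (7, 0, 107)  [1]
  a=8: none
  a=9: (9, -8, 85), (9, 8, 85)  [2]
  a=10: (10, -2, 75), (10, 2, 75)  [2]
  a=11..13: none
  a=14: (14, 14, 57)  [1]
  a=15: (15, -8, 51), (15, -2, 50), (15, 2, 50), (15, 8, 51)  [4]
  a=16: none
  a=17: (17, -8, 45), (17, 8, 45)  [2]
  a=18: (18, -10, 43), (18, 10, 43)  [2]
  a=19: (19, -14, 42), (19, 14, 42)  [2]
  a=20: none
  a=21: (21, -14, 38), (21, 14, 38)  [2]
  a=22..24: none
  a=25: (25, -2, 30), (25, 2, 30)  [2]
  a=26: none
  a=27: (27, -26, 34), (27, 26, 34)  [2]
  a=28: none
  a=29: (29, -22, 30), (29, 22, 30)  [2]
  a=30..31: none
Total reduced forms: 1 + 1 + 2 + 2 + 2 + 1 + 2 + 2 + 1 + 4 + 2 + 2 + 2 + 2 + 2 + 2 + 2 = 32
h = 32

32


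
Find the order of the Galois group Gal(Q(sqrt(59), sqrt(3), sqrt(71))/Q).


The 3 square roots of distinct primes are multiplicatively independent over Q,
so [K:Q] = 2^3 and Gal(K/Q) is isomorphic to (Z/2Z)^3.
|Gal| = 2^3 = 8

8


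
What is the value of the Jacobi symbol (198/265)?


Compute (198/265) via quadratic reciprocity:
  pull out 2: (2/265) = +1  (since 265 mod 8 = 1)
  reciprocity: (99/265) -> +(265/99)
  reduce: (67/99)
  reciprocity: (67/99) -> -(99/67)
  reduce: (32/67)
  pull out 2: (2/67) = -1  (since 67 mod 8 = 3)
  pull out 2: (2/67) = -1  (since 67 mod 8 = 3)
  pull out 2: (2/67) = -1  (since 67 mod 8 = 3)
  pull out 2: (2/67) = -1  (since 67 mod 8 = 3)
  pull out 2: (2/67) = -1  (since 67 mod 8 = 3)
  (1/67) = 1
Product of signs = 1

1


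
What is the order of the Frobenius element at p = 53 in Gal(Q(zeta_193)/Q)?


The Frobenius at p in Gal(Q(zeta_n)/Q) = (Z/nZ)* is the class of p, so its order is ord_193(53), the smallest k >= 1 with 53^k = 1 mod 193.
n = 193 = 193, phi(193) = 192; the order divides phi(n).
Divisors of 192: 1, 2, 3, 4, 6, 8, 12, 16, 24, 32, 48, 64, 96, 192
Repeated squaring mod 193: 53^1 = 53, 53^2 = 107, 53^4 = 62, 53^8 = 177, 53^16 = 63, 53^32 = 109, 53^64 = 108, 53^128 = 84
Test divisors in increasing order:
  k=1: 53^1 = 53 mod 193
  k=2: 53^2 = 107 mod 193
  k=3: 53^3 = 107 * 53 = 74 mod 193
  k=4: 53^4 = 62 mod 193
  k=6: 53^6 = 62 * 107 = 72 mod 193
  k=8: 53^8 = 177 mod 193
  k=12: 53^12 = 177 * 62 = 166 mod 193
  k=16: 53^16 = 63 mod 193
  k=24: 53^24 = 63 * 177 = 150 mod 193
  k=32: 53^32 = 109 mod 193
  k=48: 53^48 = 109 * 63 = 112 mod 193
  k=64: 53^64 = 108 mod 193
  k=96: 53^96 = 108 * 109 = 192 mod 193
  k=192: 53^192 = 84 * 108 = 1 mod 193  <- first divisor giving 1
Order = 192

192


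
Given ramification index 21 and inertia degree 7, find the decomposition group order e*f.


|D_P| = e * f
= 21 * 7
= 147

147


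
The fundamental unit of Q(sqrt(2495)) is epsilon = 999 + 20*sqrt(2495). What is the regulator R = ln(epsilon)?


epsilon = 999 + 20*sqrt(2495)
= 1997.9995
R = ln(1997.9995)
= 7.5999

7.5999


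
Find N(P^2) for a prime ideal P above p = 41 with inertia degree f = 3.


N(P^a) = p^(a*f)
= 41^(2*3)
= 41^6
= 4750104241

4750104241


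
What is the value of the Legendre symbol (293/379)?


p = 379 is prime, so compute (293/379) with the reciprocity algorithm (Jacobi-symbol steps: pull out 2s via (2/n), flip via reciprocity, reduce):
  reciprocity: (293/379) -> +(379/293)
  reduce: (86/293)
  pull out 2: (2/293) = -1  (since 293 mod 8 = 5)
  reciprocity: (43/293) -> +(293/43)
  reduce: (35/43)
  reciprocity: (35/43) -> -(43/35)
  reduce: (8/35)
  pull out 2: (2/35) = -1  (since 35 mod 8 = 3)
  pull out 2: (2/35) = -1  (since 35 mod 8 = 3)
  pull out 2: (2/35) = -1  (since 35 mod 8 = 3)
  (1/35) = 1
Product of signs = -1
(293/379) = -1

-1


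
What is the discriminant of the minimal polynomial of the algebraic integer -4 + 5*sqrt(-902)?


The element -4 + 5*sqrt(-902) has minimal polynomial:
x^2 + 8*x + 22566
Discriminant = (8)^2 - 4*(22566)
= 64 - 90264
= -90200

-90200


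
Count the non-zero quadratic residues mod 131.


For prime p, the number of non-zero quadratic residues is (p-1)/2.
= (131-1)/2
= 65

65


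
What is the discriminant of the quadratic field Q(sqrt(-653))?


For K = Q(sqrt(d)) with d squarefree: disc(K) = d if d = 1 mod 4, and disc(K) = 4d if d = 2 or 3 mod 4.
Here d = -653, and d mod 4 = 3.
d = 3 mod 4, not 1 (O_K = Z[sqrt(d)]), so disc(K) = 4d = 4 * (-653) = -2612

-2612


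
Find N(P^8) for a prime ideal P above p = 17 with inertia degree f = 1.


N(P^a) = p^(a*f)
= 17^(8*1)
= 17^8
= 6975757441

6975757441


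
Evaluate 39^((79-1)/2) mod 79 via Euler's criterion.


p = 79 is prime and the exponent is (p-1)/2 = 39, so by Euler's criterion 39^39 = (39/79) = +1 or -1 mod 79.
Compute by square-and-multiply:
  39 = 32 + 4 + 2 + 1 (binary 100111)
  Repeated squaring mod 79: 39^1 = 39, 39^2 = 20, 39^4 = 5, 39^8 = 25, 39^16 = 72, 39^32 = 49
  39^39 = 39^32 * 39^4 * 39^2 * 39^1 = 49 * 5 * 20 * 39 mod 79
    49 * 5 = 245 = 8 mod 79
    8 * 20 = 160 = 2 mod 79
    2 * 39 = 78 = 78 mod 79
  39^39 = 78 mod 79
Result 78 = p - 1 = -1 mod 79: 39 is a quadratic non-residue mod 79. As a residue in [0, p-1] the value is 78.
39^39 mod 79 = 78

78


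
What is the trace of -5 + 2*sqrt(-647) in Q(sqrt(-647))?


Tr(a + b*sqrt(d)) = (a + b*sqrt(d)) + (a - b*sqrt(d)) = 2a
= 2 * (-5)
= -10

-10


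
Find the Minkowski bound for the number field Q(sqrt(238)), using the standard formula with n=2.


d = 238, d mod 4 = 2, so disc(K) = 4d = 952; |disc(K)| = 952
Real quadratic field, so n = 2, s = r2 = 0, r1 = 2
M = (n!/n^n) * (4/pi)^s * sqrt(|disc(K)|) = (2!/2^2) * (4/pi)^0 * sqrt(952)
= 0.5 * 1.000000 * 30.854497
= 15.4272

15.4272


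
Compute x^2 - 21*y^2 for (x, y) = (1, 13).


x^2 - d*y^2
= 1^2 - 21*13^2
= 1 - 3549
= -3548

-3548


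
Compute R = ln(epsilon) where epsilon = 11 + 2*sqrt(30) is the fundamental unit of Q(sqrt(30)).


epsilon = 11 + 2*sqrt(30)
= 21.9545
R = ln(21.9545)
= 3.0890

3.0890


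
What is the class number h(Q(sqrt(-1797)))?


K = Q(sqrt(-1797)). d mod 4 = 3, so D = disc(K) = 4d = -7188
h(K) equals the number of primitive reduced positive-definite forms (a, b, c) = a*x^2 + b*x*y + c*y^2 with b^2 - 4ac = D,
where reduced means |b| <= a <= c, with b >= 0 whenever |b| = a or a = c, and primitive means gcd(a, b, c) = 1.
Reduced forces 3a^2 <= |D| = 7188, so 1 <= a <= 48; b must have the parity of D, and c = (b^2 - D)/(4a) must be an integer >= a.
Enumerate a = 1..48, b in [-a, a]:
  a=1: (1, 0, 1797)  [1]
  a=2: (2, 2, 899)  [1]
  a=3: (3, 0, 599)  [1]
  a=4..5: none
  a=6: (6, 6, 301)  [1]
  a=7: (7, -6, 258), (7, 6, 258)  [2]
  a=8..12: none
  a=13: (13, -12, 141), (13, 12, 141)  [2]
  a=14: (14, -6, 129), (14, 6, 129)  [2]
  a=15..20: none
  a=21: (21, -6, 86), (21, 6, 86)  [2]
  a=22..25: none
  a=26: (26, -14, 71), (26, 14, 71)  [2]
  a=27..28: none
  a=29: (29, -2, 62), (29, 2, 62)  [2]
  a=30: none
  a=31: (31, -2, 58), (31, 2, 58)  [2]
  a=32..36: none
  a=37: (37, -8, 49), (37, 8, 49)  [2]
  a=38: none
  a=39: (39, -12, 47), (39, 12, 47)  [2]
  a=40..41: none
  a=42: (42, -6, 43), (42, 6, 43)  [2]
  a=43..48: none
Total reduced forms: 1 + 1 + 1 + 1 + 2 + 2 + 2 + 2 + 2 + 2 + 2 + 2 + 2 + 2 = 24
h = 24

24


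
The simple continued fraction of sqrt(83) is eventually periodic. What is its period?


Run the CF algorithm for sqrt(83).
a_0 = floor(sqrt(83)) = 9; set m_0=0, q_0=1.
Recurrence: m' = q*a - m,  q' = (d - m'^2)/q,  a' = floor((a_0 + m')/q').
  step 1: m=9, q=2, a=9
  step 2: m=9, q=1, a=18
a_2 = 2*a_0 = 18, so the period closes here.
sqrt(83) = [9; 9, 18]
Period length = 2

2


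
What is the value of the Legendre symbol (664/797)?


p = 797 is prime, so compute (664/797) with the reciprocity algorithm (Jacobi-symbol steps: pull out 2s via (2/n), flip via reciprocity, reduce):
  pull out 2: (2/797) = -1  (since 797 mod 8 = 5)
  pull out 2: (2/797) = -1  (since 797 mod 8 = 5)
  pull out 2: (2/797) = -1  (since 797 mod 8 = 5)
  reciprocity: (83/797) -> +(797/83)
  reduce: (50/83)
  pull out 2: (2/83) = -1  (since 83 mod 8 = 3)
  reciprocity: (25/83) -> +(83/25)
  reduce: (8/25)
  pull out 2: (2/25) = +1  (since 25 mod 8 = 1)
  pull out 2: (2/25) = +1  (since 25 mod 8 = 1)
  pull out 2: (2/25) = +1  (since 25 mod 8 = 1)
  (1/25) = 1
Product of signs = 1
(664/797) = 1

1


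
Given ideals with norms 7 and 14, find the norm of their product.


N(IJ) = N(I) * N(J)
= 7 * 14
= 98

98


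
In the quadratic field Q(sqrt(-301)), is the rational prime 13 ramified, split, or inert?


K = Q(sqrt(-301)). Since d mod 4 = 3, disc(K) = -1204.
Check p | disc: -1204 mod 13 = 5.
p does not divide disc. Compute Legendre symbol (d/p):
11^((13-1)/2) mod 13 = -1
(d/p) = -1, so p is inert: (p) stays prime with e=1, f=2, g=1.
Therefore p is inert.

inert


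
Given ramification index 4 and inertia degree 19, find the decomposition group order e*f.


|D_P| = e * f
= 4 * 19
= 76

76


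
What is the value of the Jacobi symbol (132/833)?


Compute (132/833) via quadratic reciprocity:
  pull out 2: (2/833) = +1  (since 833 mod 8 = 1)
  pull out 2: (2/833) = +1  (since 833 mod 8 = 1)
  reciprocity: (33/833) -> +(833/33)
  reduce: (8/33)
  pull out 2: (2/33) = +1  (since 33 mod 8 = 1)
  pull out 2: (2/33) = +1  (since 33 mod 8 = 1)
  pull out 2: (2/33) = +1  (since 33 mod 8 = 1)
  (1/33) = 1
Product of signs = 1

1


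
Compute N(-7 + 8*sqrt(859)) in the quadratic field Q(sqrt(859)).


N(a + b*sqrt(d)) = a^2 - d*b^2
= (-7)^2 - (859)*(8)^2
= 49 - 54976
= -54927

-54927


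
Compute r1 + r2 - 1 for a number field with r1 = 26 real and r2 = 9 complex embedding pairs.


By Dirichlet's unit theorem:
rank = r1 + r2 - 1
= 26 + 9 - 1
= 34

34


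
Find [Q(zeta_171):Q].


The degree equals Euler's totient phi(171).
171 = 3^2 * 19
phi(171) = 108

108


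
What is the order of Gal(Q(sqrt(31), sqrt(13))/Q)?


The 2 square roots of distinct primes are multiplicatively independent over Q,
so [K:Q] = 2^2 and Gal(K/Q) is isomorphic to (Z/2Z)^2.
|Gal| = 2^2 = 4

4


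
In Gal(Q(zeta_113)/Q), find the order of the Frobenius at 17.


The Frobenius at p in Gal(Q(zeta_n)/Q) = (Z/nZ)* is the class of p, so its order is ord_113(17), the smallest k >= 1 with 17^k = 1 mod 113.
n = 113 = 113, phi(113) = 112; the order divides phi(n).
Divisors of 112: 1, 2, 4, 7, 8, 14, 16, 28, 56, 112
Repeated squaring mod 113: 17^1 = 17, 17^2 = 63, 17^4 = 14, 17^8 = 83, 17^16 = 109, 17^32 = 16, 17^64 = 30
Test divisors in increasing order:
  k=1: 17^1 = 17 mod 113
  k=2: 17^2 = 63 mod 113
  k=4: 17^4 = 14 mod 113
  k=7: 17^7 = 14 * 63 * 17 = 78 mod 113
  k=8: 17^8 = 83 mod 113
  k=14: 17^14 = 83 * 14 * 63 = 95 mod 113
  k=16: 17^16 = 109 mod 113
  k=28: 17^28 = 109 * 83 * 14 = 98 mod 113
  k=56: 17^56 = 16 * 109 * 83 = 112 mod 113
  k=112: 17^112 = 30 * 16 * 109 = 1 mod 113  <- first divisor giving 1
Order = 112

112


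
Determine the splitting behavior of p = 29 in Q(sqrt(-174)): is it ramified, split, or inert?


K = Q(sqrt(-174)). Since d mod 4 = 2, disc(K) = -696.
Check p | disc: -696 mod 29 = 0.
p divides disc, so p ramifies: (p) = P^2 with e=2, f=1, g=1.
Therefore p is ramified.

ramified


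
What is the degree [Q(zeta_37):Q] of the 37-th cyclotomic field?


The degree equals Euler's totient phi(37).
37 = 37
phi(37) = 36

36


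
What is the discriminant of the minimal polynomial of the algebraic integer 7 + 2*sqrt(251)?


The element 7 + 2*sqrt(251) has minimal polynomial:
x^2 - 14*x - 955
Discriminant = (-14)^2 - 4*(-955)
= 196 + 3820
= 4016

4016


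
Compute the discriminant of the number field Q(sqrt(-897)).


For K = Q(sqrt(d)) with d squarefree: disc(K) = d if d = 1 mod 4, and disc(K) = 4d if d = 2 or 3 mod 4.
Here d = -897, and d mod 4 = 3.
d = 3 mod 4, not 1 (O_K = Z[sqrt(d)]), so disc(K) = 4d = 4 * (-897) = -3588

-3588


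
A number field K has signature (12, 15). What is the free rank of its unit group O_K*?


By Dirichlet's unit theorem:
rank = r1 + r2 - 1
= 12 + 15 - 1
= 26

26


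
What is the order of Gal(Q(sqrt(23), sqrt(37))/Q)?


The 2 square roots of distinct primes are multiplicatively independent over Q,
so [K:Q] = 2^2 and Gal(K/Q) is isomorphic to (Z/2Z)^2.
|Gal| = 2^2 = 4

4


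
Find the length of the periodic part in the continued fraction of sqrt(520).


Run the CF algorithm for sqrt(520).
a_0 = floor(sqrt(520)) = 22; set m_0=0, q_0=1.
Recurrence: m' = q*a - m,  q' = (d - m'^2)/q,  a' = floor((a_0 + m')/q').
  step 1: m=22, q=36, a=1
  step 2: m=14, q=9, a=4
  step 3: m=22, q=4, a=11
  step 4: m=22, q=9, a=4
  step 5: m=14, q=36, a=1
  step 6: m=22, q=1, a=44
a_6 = 2*a_0 = 44, so the period closes here.
sqrt(520) = [22; 1, 4, 11, 4, 1, 44]
Period length = 6

6


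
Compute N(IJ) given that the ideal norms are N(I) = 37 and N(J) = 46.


N(IJ) = N(I) * N(J)
= 37 * 46
= 1702

1702


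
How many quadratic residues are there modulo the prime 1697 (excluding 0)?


For prime p, the number of non-zero quadratic residues is (p-1)/2.
= (1697-1)/2
= 848

848


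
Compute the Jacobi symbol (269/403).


Compute (269/403) via quadratic reciprocity:
  reciprocity: (269/403) -> +(403/269)
  reduce: (134/269)
  pull out 2: (2/269) = -1  (since 269 mod 8 = 5)
  reciprocity: (67/269) -> +(269/67)
  reduce: (1/67)
  (1/67) = 1
Product of signs = -1

-1


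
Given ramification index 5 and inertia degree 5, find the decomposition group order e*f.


|D_P| = e * f
= 5 * 5
= 25

25


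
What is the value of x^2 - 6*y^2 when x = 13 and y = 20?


x^2 - d*y^2
= 13^2 - 6*20^2
= 169 - 2400
= -2231

-2231


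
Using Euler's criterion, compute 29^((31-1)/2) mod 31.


p = 31 is prime and the exponent is (p-1)/2 = 15, so by Euler's criterion 29^15 = (29/31) = +1 or -1 mod 31.
Compute by square-and-multiply:
  15 = 8 + 4 + 2 + 1 (binary 1111)
  Repeated squaring mod 31: 29^1 = 29, 29^2 = 4, 29^4 = 16, 29^8 = 8
  29^15 = 29^8 * 29^4 * 29^2 * 29^1 = 8 * 16 * 4 * 29 mod 31
    8 * 16 = 128 = 4 mod 31
    4 * 4 = 16 = 16 mod 31
    16 * 29 = 464 = 30 mod 31
  29^15 = 30 mod 31
Result 30 = p - 1 = -1 mod 31: 29 is a quadratic non-residue mod 31. As a residue in [0, p-1] the value is 30.
29^15 mod 31 = 30

30


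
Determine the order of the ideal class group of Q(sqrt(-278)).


K = Q(sqrt(-278)). d mod 4 = 2, so D = disc(K) = 4d = -1112
h(K) equals the number of primitive reduced positive-definite forms (a, b, c) = a*x^2 + b*x*y + c*y^2 with b^2 - 4ac = D,
where reduced means |b| <= a <= c, with b >= 0 whenever |b| = a or a = c, and primitive means gcd(a, b, c) = 1.
Reduced forces 3a^2 <= |D| = 1112, so 1 <= a <= 19; b must have the parity of D, and c = (b^2 - D)/(4a) must be an integer >= a.
Enumerate a = 1..19, b in [-a, a]:
  a=1: (1, 0, 278)  [1]
  a=2: (2, 0, 139)  [1]
  a=3: (3, -2, 93), (3, 2, 93)  [2]
  a=4..5: none
  a=6: (6, -4, 47), (6, 4, 47)  [2]
  a=7: (7, -6, 41), (7, 6, 41)  [2]
  a=8: none
  a=9: (9, -2, 31), (9, 2, 31)  [2]
  a=10..13: none
  a=14: (14, -8, 21), (14, 8, 21)  [2]
  a=15..17: none
  a=18: (18, -16, 19), (18, 16, 19)  [2]
  a=19: none
Total reduced forms: 1 + 1 + 2 + 2 + 2 + 2 + 2 + 2 = 14
h = 14

14


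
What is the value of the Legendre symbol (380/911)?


p = 911 is prime, so compute (380/911) with the reciprocity algorithm (Jacobi-symbol steps: pull out 2s via (2/n), flip via reciprocity, reduce):
  pull out 2: (2/911) = +1  (since 911 mod 8 = 7)
  pull out 2: (2/911) = +1  (since 911 mod 8 = 7)
  reciprocity: (95/911) -> -(911/95)
  reduce: (56/95)
  pull out 2: (2/95) = +1  (since 95 mod 8 = 7)
  pull out 2: (2/95) = +1  (since 95 mod 8 = 7)
  pull out 2: (2/95) = +1  (since 95 mod 8 = 7)
  reciprocity: (7/95) -> -(95/7)
  reduce: (4/7)
  pull out 2: (2/7) = +1  (since 7 mod 8 = 7)
  pull out 2: (2/7) = +1  (since 7 mod 8 = 7)
  (1/7) = 1
Product of signs = 1
(380/911) = 1

1


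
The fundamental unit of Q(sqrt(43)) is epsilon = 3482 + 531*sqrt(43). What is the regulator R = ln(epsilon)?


epsilon = 3482 + 531*sqrt(43)
= 6963.9999
R = ln(6963.9999)
= 8.8485

8.8485


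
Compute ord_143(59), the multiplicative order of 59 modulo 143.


We want ord_143(59), the smallest k >= 1 with 59^k = 1 mod 143.
n = 143 = 11 * 13, phi(143) = 120; the order divides phi(n).
Divisors of 120: 1, 2, 3, 4, 5, 6, 8, 10, 12, 15, 20, 24, 30, 40, 60, 120
Repeated squaring mod 143: 59^1 = 59, 59^2 = 49, 59^4 = 113, 59^8 = 42, 59^16 = 48, 59^32 = 16, 59^64 = 113
Test divisors in increasing order:
  k=1: 59^1 = 59 mod 143
  k=2: 59^2 = 49 mod 143
  k=3: 59^3 = 49 * 59 = 31 mod 143
  k=4: 59^4 = 113 mod 143
  k=5: 59^5 = 113 * 59 = 89 mod 143
  k=6: 59^6 = 113 * 49 = 103 mod 143
  k=8: 59^8 = 42 mod 143
  k=10: 59^10 = 42 * 49 = 56 mod 143
  k=12: 59^12 = 42 * 113 = 27 mod 143
  k=15: 59^15 = 42 * 113 * 49 * 59 = 122 mod 143
  k=20: 59^20 = 48 * 113 = 133 mod 143
  k=24: 59^24 = 48 * 42 = 14 mod 143
  k=30: 59^30 = 48 * 42 * 113 * 49 = 12 mod 143
  k=40: 59^40 = 16 * 42 = 100 mod 143
  k=60: 59^60 = 16 * 48 * 42 * 113 = 1 mod 143  <- first divisor giving 1
Order = 60

60


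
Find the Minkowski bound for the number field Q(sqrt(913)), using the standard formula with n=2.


d = 913, d mod 4 = 1, so disc(K) = d = 913; |disc(K)| = 913
Real quadratic field, so n = 2, s = r2 = 0, r1 = 2
M = (n!/n^n) * (4/pi)^s * sqrt(|disc(K)|) = (2!/2^2) * (4/pi)^0 * sqrt(913)
= 0.5 * 1.000000 * 30.215890
= 15.1079

15.1079


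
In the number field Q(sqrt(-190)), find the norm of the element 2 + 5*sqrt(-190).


N(a + b*sqrt(d)) = a^2 - d*b^2
= (2)^2 - (-190)*(5)^2
= 4 + 4750
= 4754

4754


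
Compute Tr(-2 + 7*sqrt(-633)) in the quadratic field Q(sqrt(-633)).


Tr(a + b*sqrt(d)) = (a + b*sqrt(d)) + (a - b*sqrt(d)) = 2a
= 2 * (-2)
= -4

-4


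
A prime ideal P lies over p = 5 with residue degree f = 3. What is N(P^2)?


N(P^a) = p^(a*f)
= 5^(2*3)
= 5^6
= 15625

15625


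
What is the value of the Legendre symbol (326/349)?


p = 349 is prime, so compute (326/349) with the reciprocity algorithm (Jacobi-symbol steps: pull out 2s via (2/n), flip via reciprocity, reduce):
  pull out 2: (2/349) = -1  (since 349 mod 8 = 5)
  reciprocity: (163/349) -> +(349/163)
  reduce: (23/163)
  reciprocity: (23/163) -> -(163/23)
  reduce: (2/23)
  pull out 2: (2/23) = +1  (since 23 mod 8 = 7)
  (1/23) = 1
Product of signs = 1
(326/349) = 1

1


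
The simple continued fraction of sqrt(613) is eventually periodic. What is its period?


Run the CF algorithm for sqrt(613).
a_0 = floor(sqrt(613)) = 24; set m_0=0, q_0=1.
Recurrence: m' = q*a - m,  q' = (d - m'^2)/q,  a' = floor((a_0 + m')/q').
  step 1: m=24, q=37, a=1
  step 2: m=13, q=12, a=3
  step 3: m=23, q=7, a=6
  step 4: m=19, q=36, a=1
  step 5: m=17, q=9, a=4
  step 6: m=19, q=28, a=1
  step 7: m=9, q=19, a=1
  step 8: m=10, q=27, a=1
  step 9: m=17, q=12, a=3
  step 10: m=19, q=21, a=2
  step 11: m=23, q=4, a=11
  step 12: m=21, q=43, a=1
  step 13: m=22, q=3, a=15
  step 14: m=23, q=28, a=1
  step 15: m=5, q=21, a=1
  step 16: m=16, q=17, a=2
  step 17: m=18, q=17, a=2
  step 18: m=16, q=21, a=1
  step 19: m=5, q=28, a=1
  step 20: m=23, q=3, a=15
  step 21: m=22, q=43, a=1
  step 22: m=21, q=4, a=11
  step 23: m=23, q=21, a=2
  step 24: m=19, q=12, a=3
  step 25: m=17, q=27, a=1
  step 26: m=10, q=19, a=1
  step 27: m=9, q=28, a=1
  step 28: m=19, q=9, a=4
  step 29: m=17, q=36, a=1
  step 30: m=19, q=7, a=6
  step 31: m=23, q=12, a=3
  step 32: m=13, q=37, a=1
  step 33: m=24, q=1, a=48
a_33 = 2*a_0 = 48, so the period closes here.
sqrt(613) = [24; 1, 3, 6, 1, 4, 1, 1, 1, 3, 2, 11, 1, 15, 1, 1, 2, 2, 1, 1, 15, 1, 11, 2, 3, 1, 1, 1, 4, 1, 6, 3, 1, 48]
Period length = 33

33


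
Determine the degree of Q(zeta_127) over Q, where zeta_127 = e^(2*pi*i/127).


The degree equals Euler's totient phi(127).
127 = 127
phi(127) = 126

126


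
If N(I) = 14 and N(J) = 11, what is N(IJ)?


N(IJ) = N(I) * N(J)
= 14 * 11
= 154

154


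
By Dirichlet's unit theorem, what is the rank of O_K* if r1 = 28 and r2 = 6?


By Dirichlet's unit theorem:
rank = r1 + r2 - 1
= 28 + 6 - 1
= 33

33


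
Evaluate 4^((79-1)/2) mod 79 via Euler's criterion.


p = 79 is prime and the exponent is (p-1)/2 = 39, so by Euler's criterion 4^39 = (4/79) = +1 or -1 mod 79.
Compute by square-and-multiply:
  39 = 32 + 4 + 2 + 1 (binary 100111)
  Repeated squaring mod 79: 4^1 = 4, 4^2 = 16, 4^4 = 19, 4^8 = 45, 4^16 = 50, 4^32 = 51
  4^39 = 4^32 * 4^4 * 4^2 * 4^1 = 51 * 19 * 16 * 4 mod 79
    51 * 19 = 969 = 21 mod 79
    21 * 16 = 336 = 20 mod 79
    20 * 4 = 80 = 1 mod 79
  4^39 = 1 mod 79
Result 1: 4 is a quadratic residue mod 79.
4^39 mod 79 = 1

1


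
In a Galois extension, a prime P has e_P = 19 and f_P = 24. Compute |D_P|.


|D_P| = e * f
= 19 * 24
= 456

456


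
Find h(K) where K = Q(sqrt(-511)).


K = Q(sqrt(-511)). d mod 4 = 1, so D = disc(K) = d = -511
h(K) equals the number of primitive reduced positive-definite forms (a, b, c) = a*x^2 + b*x*y + c*y^2 with b^2 - 4ac = D,
where reduced means |b| <= a <= c, with b >= 0 whenever |b| = a or a = c, and primitive means gcd(a, b, c) = 1.
Reduced forces 3a^2 <= |D| = 511, so 1 <= a <= 13; b must have the parity of D, and c = (b^2 - D)/(4a) must be an integer >= a.
Enumerate a = 1..13, b in [-a, a]:
  a=1: (1, 1, 128)  [1]
  a=2: (2, -1, 64), (2, 1, 64)  [2]
  a=3: none
  a=4: (4, -1, 32), (4, 1, 32)  [2]
  a=5: (5, -3, 26), (5, 3, 26)  [2]
  a=6: none
  a=7: (7, 7, 20)  [1]
  a=8: (8, -1, 16), (8, 1, 16)  [2]
  a=9: none
  a=10: (10, -7, 14), (10, -3, 13), (10, 3, 13), (10, 7, 14)  [4]
  a=11..13: none
Total reduced forms: 1 + 2 + 2 + 2 + 1 + 2 + 4 = 14
h = 14

14


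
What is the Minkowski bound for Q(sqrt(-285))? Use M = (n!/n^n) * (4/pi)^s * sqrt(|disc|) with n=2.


d = -285, d mod 4 = 3, so disc(K) = 4d = -1140; |disc(K)| = 1140
Imaginary quadratic field, so n = 2, s = r2 = 1, r1 = 0
M = (n!/n^n) * (4/pi)^s * sqrt(|disc(K)|) = (2!/2^2) * (4/pi)^1 * sqrt(1140)
= 0.5 * 1.273240 * 33.763886
= 21.4948

21.4948


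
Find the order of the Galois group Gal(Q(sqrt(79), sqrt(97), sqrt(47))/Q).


The 3 square roots of distinct primes are multiplicatively independent over Q,
so [K:Q] = 2^3 and Gal(K/Q) is isomorphic to (Z/2Z)^3.
|Gal| = 2^3 = 8

8


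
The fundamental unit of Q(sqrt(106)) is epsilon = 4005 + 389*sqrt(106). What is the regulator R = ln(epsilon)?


epsilon = 4005 + 389*sqrt(106)
= 8010.0001
R = ln(8010.0001)
= 8.9884

8.9884


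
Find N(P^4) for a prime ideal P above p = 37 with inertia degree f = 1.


N(P^a) = p^(a*f)
= 37^(4*1)
= 37^4
= 1874161

1874161


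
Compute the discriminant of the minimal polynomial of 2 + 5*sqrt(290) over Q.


The element 2 + 5*sqrt(290) has minimal polynomial:
x^2 - 4*x - 7246
Discriminant = (-4)^2 - 4*(-7246)
= 16 + 28984
= 29000

29000


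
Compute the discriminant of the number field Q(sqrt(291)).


For K = Q(sqrt(d)) with d squarefree: disc(K) = d if d = 1 mod 4, and disc(K) = 4d if d = 2 or 3 mod 4.
Here d = 291, and d mod 4 = 3.
d = 3 mod 4, not 1 (O_K = Z[sqrt(d)]), so disc(K) = 4d = 4 * (291) = 1164

1164


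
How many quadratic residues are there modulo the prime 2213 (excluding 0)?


For prime p, the number of non-zero quadratic residues is (p-1)/2.
= (2213-1)/2
= 1106

1106


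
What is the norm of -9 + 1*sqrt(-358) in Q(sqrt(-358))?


N(a + b*sqrt(d)) = a^2 - d*b^2
= (-9)^2 - (-358)*(1)^2
= 81 + 358
= 439

439


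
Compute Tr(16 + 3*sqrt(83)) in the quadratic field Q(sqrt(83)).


Tr(a + b*sqrt(d)) = (a + b*sqrt(d)) + (a - b*sqrt(d)) = 2a
= 2 * (16)
= 32

32


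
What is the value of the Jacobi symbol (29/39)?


Compute (29/39) via quadratic reciprocity:
  reciprocity: (29/39) -> +(39/29)
  reduce: (10/29)
  pull out 2: (2/29) = -1  (since 29 mod 8 = 5)
  reciprocity: (5/29) -> +(29/5)
  reduce: (4/5)
  pull out 2: (2/5) = -1  (since 5 mod 8 = 5)
  pull out 2: (2/5) = -1  (since 5 mod 8 = 5)
  (1/5) = 1
Product of signs = -1

-1


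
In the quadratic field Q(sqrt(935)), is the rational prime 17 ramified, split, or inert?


K = Q(sqrt(935)). Since d mod 4 = 3, disc(K) = 3740.
Check p | disc: 3740 mod 17 = 0.
p divides disc, so p ramifies: (p) = P^2 with e=2, f=1, g=1.
Therefore p is ramified.

ramified


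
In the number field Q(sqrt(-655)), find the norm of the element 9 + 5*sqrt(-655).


N(a + b*sqrt(d)) = a^2 - d*b^2
= (9)^2 - (-655)*(5)^2
= 81 + 16375
= 16456

16456


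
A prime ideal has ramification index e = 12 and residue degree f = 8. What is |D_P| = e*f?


|D_P| = e * f
= 12 * 8
= 96

96


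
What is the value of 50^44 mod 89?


p = 89 is prime and the exponent is (p-1)/2 = 44, so by Euler's criterion 50^44 = (50/89) = +1 or -1 mod 89.
Compute by square-and-multiply:
  44 = 32 + 8 + 4 (binary 101100)
  Repeated squaring mod 89: 50^1 = 50, 50^2 = 8, 50^4 = 64, 50^8 = 2, 50^16 = 4, 50^32 = 16
  50^44 = 50^32 * 50^8 * 50^4 = 16 * 2 * 64 mod 89
    16 * 2 = 32 = 32 mod 89
    32 * 64 = 2048 = 1 mod 89
  50^44 = 1 mod 89
Result 1: 50 is a quadratic residue mod 89.
50^44 mod 89 = 1

1


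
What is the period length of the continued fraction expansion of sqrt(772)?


Run the CF algorithm for sqrt(772).
a_0 = floor(sqrt(772)) = 27; set m_0=0, q_0=1.
Recurrence: m' = q*a - m,  q' = (d - m'^2)/q,  a' = floor((a_0 + m')/q').
  step 1: m=27, q=43, a=1
  step 2: m=16, q=12, a=3
  step 3: m=20, q=31, a=1
  step 4: m=11, q=21, a=1
  step 5: m=10, q=32, a=1
  step 6: m=22, q=9, a=5
  step 7: m=23, q=27, a=1
  step 8: m=4, q=28, a=1
  step 9: m=24, q=7, a=7
  step 10: m=25, q=21, a=2
  step 11: m=17, q=23, a=1
  step 12: m=6, q=32, a=1
  step 13: m=26, q=3, a=17
  step 14: m=25, q=49, a=1
  step 15: m=24, q=4, a=12
  step 16: m=24, q=49, a=1
  step 17: m=25, q=3, a=17
  step 18: m=26, q=32, a=1
  step 19: m=6, q=23, a=1
  step 20: m=17, q=21, a=2
  step 21: m=25, q=7, a=7
  step 22: m=24, q=28, a=1
  step 23: m=4, q=27, a=1
  step 24: m=23, q=9, a=5
  step 25: m=22, q=32, a=1
  step 26: m=10, q=21, a=1
  step 27: m=11, q=31, a=1
  step 28: m=20, q=12, a=3
  step 29: m=16, q=43, a=1
  step 30: m=27, q=1, a=54
a_30 = 2*a_0 = 54, so the period closes here.
sqrt(772) = [27; 1, 3, 1, 1, 1, 5, 1, 1, 7, 2, 1, 1, 17, 1, 12, 1, 17, 1, 1, 2, 7, 1, 1, 5, 1, 1, 1, 3, 1, 54]
Period length = 30

30


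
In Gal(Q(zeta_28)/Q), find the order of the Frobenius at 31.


The Frobenius at p in Gal(Q(zeta_n)/Q) = (Z/nZ)* is the class of p, so its order is ord_28(31), the smallest k >= 1 with 31^k = 1 mod 28.
n = 28 = 2^2 * 7, phi(28) = 12; the order divides phi(n).
Divisors of 12: 1, 2, 3, 4, 6, 12
Repeated squaring mod 28: 31^1 = 3, 31^2 = 9, 31^4 = 25, 31^8 = 9
Test divisors in increasing order:
  k=1: 31^1 = 3 mod 28
  k=2: 31^2 = 9 mod 28
  k=3: 31^3 = 9 * 3 = 27 mod 28
  k=4: 31^4 = 25 mod 28
  k=6: 31^6 = 25 * 9 = 1 mod 28  <- first divisor giving 1
Order = 6

6


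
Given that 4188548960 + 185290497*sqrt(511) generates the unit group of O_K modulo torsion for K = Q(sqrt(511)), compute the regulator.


epsilon = 4188548960 + 185290497*sqrt(511)
= 8.3771e+09
R = ln(8.3771e+09)
= 22.8488

22.8488


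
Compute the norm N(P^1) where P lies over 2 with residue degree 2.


N(P^a) = p^(a*f)
= 2^(1*2)
= 2^2
= 4

4


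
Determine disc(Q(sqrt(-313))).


For K = Q(sqrt(d)) with d squarefree: disc(K) = d if d = 1 mod 4, and disc(K) = 4d if d = 2 or 3 mod 4.
Here d = -313, and d mod 4 = 3.
d = 3 mod 4, not 1 (O_K = Z[sqrt(d)]), so disc(K) = 4d = 4 * (-313) = -1252

-1252


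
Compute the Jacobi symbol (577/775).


Compute (577/775) via quadratic reciprocity:
  reciprocity: (577/775) -> +(775/577)
  reduce: (198/577)
  pull out 2: (2/577) = +1  (since 577 mod 8 = 1)
  reciprocity: (99/577) -> +(577/99)
  reduce: (82/99)
  pull out 2: (2/99) = -1  (since 99 mod 8 = 3)
  reciprocity: (41/99) -> +(99/41)
  reduce: (17/41)
  reciprocity: (17/41) -> +(41/17)
  reduce: (7/17)
  reciprocity: (7/17) -> +(17/7)
  reduce: (3/7)
  reciprocity: (3/7) -> -(7/3)
  reduce: (1/3)
  (1/3) = 1
Product of signs = 1

1


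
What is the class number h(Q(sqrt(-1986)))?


K = Q(sqrt(-1986)). d mod 4 = 2, so D = disc(K) = 4d = -7944
h(K) equals the number of primitive reduced positive-definite forms (a, b, c) = a*x^2 + b*x*y + c*y^2 with b^2 - 4ac = D,
where reduced means |b| <= a <= c, with b >= 0 whenever |b| = a or a = c, and primitive means gcd(a, b, c) = 1.
Reduced forces 3a^2 <= |D| = 7944, so 1 <= a <= 51; b must have the parity of D, and c = (b^2 - D)/(4a) must be an integer >= a.
Enumerate a = 1..51, b in [-a, a]:
  a=1: (1, 0, 1986)  [1]
  a=2: (2, 0, 993)  [1]
  a=3: (3, 0, 662)  [1]
  a=4: none
  a=5: (5, -4, 398), (5, 4, 398)  [2]
  a=6: (6, 0, 331)  [1]
  a=7: (7, -6, 285), (7, 6, 285)  [2]
  a=8..9: none
  a=10: (10, -4, 199), (10, 4, 199)  [2]
  a=11: (11, -8, 182), (11, 8, 182)  [2]
  a=12: none
  a=13: (13, -8, 154), (13, 8, 154)  [2]
  a=14: (14, -8, 143), (14, 8, 143)  [2]
  a=15: (15, -6, 133), (15, 6, 133)  [2]
  a=16..18: none
  a=19: (19, -6, 105), (19, 6, 105)  [2]
  a=20: none
  a=21: (21, -6, 95), (21, 6, 95)  [2]
  a=22: (22, -8, 91), (22, 8, 91)  [2]
  a=23..24: none
  a=25: (25, -16, 82), (25, 16, 82)  [2]
  a=26: (26, -8, 77), (26, 8, 77)  [2]
  a=27..29: none
  a=30: (30, -24, 71), (30, 24, 71)  [2]
  a=31..32: none
  a=33: (33, -30, 67), (33, 30, 67)  [2]
  a=34: none
  a=35: (35, -34, 65), (35, -6, 57), (35, 6, 57), (35, 34, 65)  [4]
  a=36: none
  a=37: (37, -14, 55), (37, 14, 55)  [2]
  a=38: (38, -32, 59), (38, 32, 59)  [2]
  a=39: (39, -18, 53), (39, 18, 53)  [2]
  a=40: none
  a=41: (41, -16, 50), (41, 16, 50)  [2]
  a=42: (42, -36, 55), (42, 36, 55)  [2]
  a=43: (43, -22, 49), (43, 22, 49)  [2]
  a=44..51: none
Total reduced forms: 1 + 1 + 1 + 2 + 1 + 2 + 2 + 2 + 2 + 2 + 2 + 2 + 2 + 2 + 2 + 2 + 2 + 2 + 4 + 2 + 2 + 2 + 2 + 2 + 2 = 48
h = 48

48


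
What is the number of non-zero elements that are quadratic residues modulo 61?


For prime p, the number of non-zero quadratic residues is (p-1)/2.
= (61-1)/2
= 30

30


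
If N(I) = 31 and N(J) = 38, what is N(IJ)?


N(IJ) = N(I) * N(J)
= 31 * 38
= 1178

1178


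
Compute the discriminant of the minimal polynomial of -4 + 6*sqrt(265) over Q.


The element -4 + 6*sqrt(265) has minimal polynomial:
x^2 + 8*x - 9524
Discriminant = (8)^2 - 4*(-9524)
= 64 + 38096
= 38160

38160


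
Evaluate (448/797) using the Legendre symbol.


p = 797 is prime, so compute (448/797) with the reciprocity algorithm (Jacobi-symbol steps: pull out 2s via (2/n), flip via reciprocity, reduce):
  pull out 2: (2/797) = -1  (since 797 mod 8 = 5)
  pull out 2: (2/797) = -1  (since 797 mod 8 = 5)
  pull out 2: (2/797) = -1  (since 797 mod 8 = 5)
  pull out 2: (2/797) = -1  (since 797 mod 8 = 5)
  pull out 2: (2/797) = -1  (since 797 mod 8 = 5)
  pull out 2: (2/797) = -1  (since 797 mod 8 = 5)
  reciprocity: (7/797) -> +(797/7)
  reduce: (6/7)
  pull out 2: (2/7) = +1  (since 7 mod 8 = 7)
  reciprocity: (3/7) -> -(7/3)
  reduce: (1/3)
  (1/3) = 1
Product of signs = -1
(448/797) = -1

-1


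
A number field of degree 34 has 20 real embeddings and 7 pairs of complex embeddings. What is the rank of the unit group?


By Dirichlet's unit theorem:
rank = r1 + r2 - 1
= 20 + 7 - 1
= 26

26


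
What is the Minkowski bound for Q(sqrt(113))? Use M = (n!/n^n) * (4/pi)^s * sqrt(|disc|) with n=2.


d = 113, d mod 4 = 1, so disc(K) = d = 113; |disc(K)| = 113
Real quadratic field, so n = 2, s = r2 = 0, r1 = 2
M = (n!/n^n) * (4/pi)^s * sqrt(|disc(K)|) = (2!/2^2) * (4/pi)^0 * sqrt(113)
= 0.5 * 1.000000 * 10.630146
= 5.3151

5.3151


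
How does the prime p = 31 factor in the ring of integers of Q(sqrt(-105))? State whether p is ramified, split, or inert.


K = Q(sqrt(-105)). Since d mod 4 = 3, disc(K) = -420.
Check p | disc: -420 mod 31 = 14.
p does not divide disc. Compute Legendre symbol (d/p):
19^((31-1)/2) mod 31 = 1
(d/p) = 1, so p splits: (p) = P*P' with e=1, f=1, g=2.
Therefore p is split.

split


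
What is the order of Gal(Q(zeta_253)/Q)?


|Gal(Q(zeta_253)/Q)| = phi(253)
= 220

220


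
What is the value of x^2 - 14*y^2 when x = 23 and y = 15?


x^2 - d*y^2
= 23^2 - 14*15^2
= 529 - 3150
= -2621

-2621


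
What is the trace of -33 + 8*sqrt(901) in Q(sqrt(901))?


Tr(a + b*sqrt(d)) = (a + b*sqrt(d)) + (a - b*sqrt(d)) = 2a
= 2 * (-33)
= -66

-66


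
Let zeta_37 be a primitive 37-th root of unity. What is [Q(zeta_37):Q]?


The degree equals Euler's totient phi(37).
37 = 37
phi(37) = 36

36


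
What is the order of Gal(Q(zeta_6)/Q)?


|Gal(Q(zeta_6)/Q)| = phi(6)
= 2

2


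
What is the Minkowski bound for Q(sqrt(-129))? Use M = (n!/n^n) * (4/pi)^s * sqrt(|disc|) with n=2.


d = -129, d mod 4 = 3, so disc(K) = 4d = -516; |disc(K)| = 516
Imaginary quadratic field, so n = 2, s = r2 = 1, r1 = 0
M = (n!/n^n) * (4/pi)^s * sqrt(|disc(K)|) = (2!/2^2) * (4/pi)^1 * sqrt(516)
= 0.5 * 1.273240 * 22.715633
= 14.4612

14.4612


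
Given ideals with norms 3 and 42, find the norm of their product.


N(IJ) = N(I) * N(J)
= 3 * 42
= 126

126


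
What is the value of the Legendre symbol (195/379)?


p = 379 is prime, so compute (195/379) with the reciprocity algorithm (Jacobi-symbol steps: pull out 2s via (2/n), flip via reciprocity, reduce):
  reciprocity: (195/379) -> -(379/195)
  reduce: (184/195)
  pull out 2: (2/195) = -1  (since 195 mod 8 = 3)
  pull out 2: (2/195) = -1  (since 195 mod 8 = 3)
  pull out 2: (2/195) = -1  (since 195 mod 8 = 3)
  reciprocity: (23/195) -> -(195/23)
  reduce: (11/23)
  reciprocity: (11/23) -> -(23/11)
  reduce: (1/11)
  (1/11) = 1
Product of signs = 1
(195/379) = 1

1


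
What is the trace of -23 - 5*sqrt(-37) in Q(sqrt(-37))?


Tr(a + b*sqrt(d)) = (a + b*sqrt(d)) + (a - b*sqrt(d)) = 2a
= 2 * (-23)
= -46

-46


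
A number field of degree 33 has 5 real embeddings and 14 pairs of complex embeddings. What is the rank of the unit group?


By Dirichlet's unit theorem:
rank = r1 + r2 - 1
= 5 + 14 - 1
= 18

18


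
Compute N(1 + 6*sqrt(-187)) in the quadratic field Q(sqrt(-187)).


N(a + b*sqrt(d)) = a^2 - d*b^2
= (1)^2 - (-187)*(6)^2
= 1 + 6732
= 6733

6733


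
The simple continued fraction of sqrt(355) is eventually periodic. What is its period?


Run the CF algorithm for sqrt(355).
a_0 = floor(sqrt(355)) = 18; set m_0=0, q_0=1.
Recurrence: m' = q*a - m,  q' = (d - m'^2)/q,  a' = floor((a_0 + m')/q').
  step 1: m=18, q=31, a=1
  step 2: m=13, q=6, a=5
  step 3: m=17, q=11, a=3
  step 4: m=16, q=9, a=3
  step 5: m=11, q=26, a=1
  step 6: m=15, q=5, a=6
  step 7: m=15, q=26, a=1
  step 8: m=11, q=9, a=3
  step 9: m=16, q=11, a=3
  step 10: m=17, q=6, a=5
  step 11: m=13, q=31, a=1
  step 12: m=18, q=1, a=36
a_12 = 2*a_0 = 36, so the period closes here.
sqrt(355) = [18; 1, 5, 3, 3, 1, 6, 1, 3, 3, 5, 1, 36]
Period length = 12

12


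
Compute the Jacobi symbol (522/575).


Compute (522/575) via quadratic reciprocity:
  pull out 2: (2/575) = +1  (since 575 mod 8 = 7)
  reciprocity: (261/575) -> +(575/261)
  reduce: (53/261)
  reciprocity: (53/261) -> +(261/53)
  reduce: (49/53)
  reciprocity: (49/53) -> +(53/49)
  reduce: (4/49)
  pull out 2: (2/49) = +1  (since 49 mod 8 = 1)
  pull out 2: (2/49) = +1  (since 49 mod 8 = 1)
  (1/49) = 1
Product of signs = 1

1


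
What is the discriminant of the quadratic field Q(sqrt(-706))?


For K = Q(sqrt(d)) with d squarefree: disc(K) = d if d = 1 mod 4, and disc(K) = 4d if d = 2 or 3 mod 4.
Here d = -706, and d mod 4 = 2.
d = 2 mod 4, not 1 (O_K = Z[sqrt(d)]), so disc(K) = 4d = 4 * (-706) = -2824

-2824


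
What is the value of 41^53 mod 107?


p = 107 is prime and the exponent is (p-1)/2 = 53, so by Euler's criterion 41^53 = (41/107) = +1 or -1 mod 107.
Compute by square-and-multiply:
  53 = 32 + 16 + 4 + 1 (binary 110101)
  Repeated squaring mod 107: 41^1 = 41, 41^2 = 76, 41^4 = 105, 41^8 = 4, 41^16 = 16, 41^32 = 42
  41^53 = 41^32 * 41^16 * 41^4 * 41^1 = 42 * 16 * 105 * 41 mod 107
    42 * 16 = 672 = 30 mod 107
    30 * 105 = 3150 = 47 mod 107
    47 * 41 = 1927 = 1 mod 107
  41^53 = 1 mod 107
Result 1: 41 is a quadratic residue mod 107.
41^53 mod 107 = 1

1


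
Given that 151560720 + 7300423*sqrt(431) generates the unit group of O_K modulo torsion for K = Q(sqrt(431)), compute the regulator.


epsilon = 151560720 + 7300423*sqrt(431)
= 3.0312e+08
R = ln(3.0312e+08)
= 19.5296

19.5296


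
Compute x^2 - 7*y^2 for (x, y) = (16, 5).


x^2 - d*y^2
= 16^2 - 7*5^2
= 256 - 175
= 81

81
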